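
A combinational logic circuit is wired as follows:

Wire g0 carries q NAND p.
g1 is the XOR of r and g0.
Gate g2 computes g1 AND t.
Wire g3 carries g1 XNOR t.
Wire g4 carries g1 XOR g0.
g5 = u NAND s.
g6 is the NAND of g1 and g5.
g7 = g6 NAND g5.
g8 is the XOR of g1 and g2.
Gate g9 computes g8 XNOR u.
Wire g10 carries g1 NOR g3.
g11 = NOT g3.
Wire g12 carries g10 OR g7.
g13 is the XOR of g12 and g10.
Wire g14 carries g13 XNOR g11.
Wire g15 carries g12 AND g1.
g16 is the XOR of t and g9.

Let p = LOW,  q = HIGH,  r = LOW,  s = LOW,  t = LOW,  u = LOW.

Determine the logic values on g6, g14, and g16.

g6 = LOW  g14 = HIGH  g16 = LOW

g0 = q NAND p = HIGH NAND LOW = HIGH
g1 = r XOR g0 = LOW XOR HIGH = HIGH
g2 = g1 AND t = HIGH AND LOW = LOW
g3 = g1 XNOR t = HIGH XNOR LOW = LOW
g5 = u NAND s = LOW NAND LOW = HIGH
g6 = g1 NAND g5 = HIGH NAND HIGH = LOW
g7 = g6 NAND g5 = LOW NAND HIGH = HIGH
g8 = g1 XOR g2 = HIGH XOR LOW = HIGH
g9 = g8 XNOR u = HIGH XNOR LOW = LOW
g10 = g1 NOR g3 = HIGH NOR LOW = LOW
g11 = NOT g3 = NOT LOW = HIGH
g12 = g10 OR g7 = LOW OR HIGH = HIGH
g13 = g12 XOR g10 = HIGH XOR LOW = HIGH
g14 = g13 XNOR g11 = HIGH XNOR HIGH = HIGH
g16 = t XOR g9 = LOW XOR LOW = LOW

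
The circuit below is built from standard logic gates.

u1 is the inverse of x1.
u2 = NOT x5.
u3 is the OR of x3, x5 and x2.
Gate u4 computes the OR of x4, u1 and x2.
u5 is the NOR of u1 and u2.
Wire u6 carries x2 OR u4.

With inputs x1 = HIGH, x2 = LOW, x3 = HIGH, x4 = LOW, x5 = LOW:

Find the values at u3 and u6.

u3 = HIGH; u6 = LOW

u1 = NOT x1 = NOT HIGH = LOW
u3 = x3 OR x5 OR x2 = HIGH OR LOW OR LOW = HIGH
u4 = x4 OR u1 OR x2 = LOW OR LOW OR LOW = LOW
u6 = x2 OR u4 = LOW OR LOW = LOW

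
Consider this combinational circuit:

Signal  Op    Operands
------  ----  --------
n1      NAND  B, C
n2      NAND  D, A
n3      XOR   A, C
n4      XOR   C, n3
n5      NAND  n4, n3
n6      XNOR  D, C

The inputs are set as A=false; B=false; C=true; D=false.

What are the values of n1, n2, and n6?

n1 = true, n2 = true, n6 = false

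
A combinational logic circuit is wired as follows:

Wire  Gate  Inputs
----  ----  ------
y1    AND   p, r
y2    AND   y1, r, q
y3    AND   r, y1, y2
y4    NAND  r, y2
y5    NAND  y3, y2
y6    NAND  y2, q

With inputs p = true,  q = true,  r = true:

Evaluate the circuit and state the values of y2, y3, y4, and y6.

y1 = p AND r = true AND true = true
y2 = y1 AND r AND q = true AND true AND true = true
y3 = r AND y1 AND y2 = true AND true AND true = true
y4 = r NAND y2 = true NAND true = false
y6 = y2 NAND q = true NAND true = false

y2 = true  y3 = true  y4 = false  y6 = false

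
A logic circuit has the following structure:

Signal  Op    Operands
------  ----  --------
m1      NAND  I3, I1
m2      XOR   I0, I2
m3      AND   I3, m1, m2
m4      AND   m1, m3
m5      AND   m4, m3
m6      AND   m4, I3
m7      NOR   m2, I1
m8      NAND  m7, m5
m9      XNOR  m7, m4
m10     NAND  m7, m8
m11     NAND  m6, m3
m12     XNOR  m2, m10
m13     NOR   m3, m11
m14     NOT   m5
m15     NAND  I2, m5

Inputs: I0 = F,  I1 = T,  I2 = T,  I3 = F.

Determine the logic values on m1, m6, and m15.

m1 = T  m6 = F  m15 = T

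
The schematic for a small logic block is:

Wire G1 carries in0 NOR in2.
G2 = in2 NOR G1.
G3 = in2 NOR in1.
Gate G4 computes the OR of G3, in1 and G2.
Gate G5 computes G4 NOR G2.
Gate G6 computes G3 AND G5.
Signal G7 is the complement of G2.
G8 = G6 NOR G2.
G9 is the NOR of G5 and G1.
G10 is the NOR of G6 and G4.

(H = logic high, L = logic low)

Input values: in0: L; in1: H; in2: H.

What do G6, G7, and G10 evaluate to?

G6 = L  G7 = H  G10 = L

G1 = in0 NOR in2 = L NOR H = L
G2 = in2 NOR G1 = H NOR L = L
G3 = in2 NOR in1 = H NOR H = L
G4 = G3 OR in1 OR G2 = L OR H OR L = H
G5 = G4 NOR G2 = H NOR L = L
G6 = G3 AND G5 = L AND L = L
G7 = NOT G2 = NOT L = H
G10 = G6 NOR G4 = L NOR H = L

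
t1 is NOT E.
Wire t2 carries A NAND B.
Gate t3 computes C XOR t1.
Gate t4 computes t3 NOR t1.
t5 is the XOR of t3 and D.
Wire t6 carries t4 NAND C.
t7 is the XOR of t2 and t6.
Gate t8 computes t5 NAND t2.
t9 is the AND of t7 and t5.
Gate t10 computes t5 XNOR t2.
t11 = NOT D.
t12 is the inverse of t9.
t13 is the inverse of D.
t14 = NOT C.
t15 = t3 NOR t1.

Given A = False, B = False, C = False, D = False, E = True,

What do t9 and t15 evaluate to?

t9 = False; t15 = True

t1 = NOT E = NOT True = False
t2 = A NAND B = False NAND False = True
t3 = C XOR t1 = False XOR False = False
t4 = t3 NOR t1 = False NOR False = True
t5 = t3 XOR D = False XOR False = False
t6 = t4 NAND C = True NAND False = True
t7 = t2 XOR t6 = True XOR True = False
t9 = t7 AND t5 = False AND False = False
t15 = t3 NOR t1 = False NOR False = True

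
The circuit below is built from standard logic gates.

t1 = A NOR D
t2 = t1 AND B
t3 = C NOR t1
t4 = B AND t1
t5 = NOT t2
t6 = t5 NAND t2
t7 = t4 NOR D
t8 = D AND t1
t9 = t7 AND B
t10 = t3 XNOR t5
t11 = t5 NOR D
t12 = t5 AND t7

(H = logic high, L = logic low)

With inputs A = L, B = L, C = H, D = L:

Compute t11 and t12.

t11 = L, t12 = H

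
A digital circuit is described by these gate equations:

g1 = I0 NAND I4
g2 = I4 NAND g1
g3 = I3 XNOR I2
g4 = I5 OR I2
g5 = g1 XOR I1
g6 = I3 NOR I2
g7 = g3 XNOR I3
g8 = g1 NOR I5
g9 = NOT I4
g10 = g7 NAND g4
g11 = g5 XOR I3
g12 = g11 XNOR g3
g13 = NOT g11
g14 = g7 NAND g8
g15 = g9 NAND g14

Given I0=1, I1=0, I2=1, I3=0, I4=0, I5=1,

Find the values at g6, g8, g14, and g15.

g6 = 0; g8 = 0; g14 = 1; g15 = 0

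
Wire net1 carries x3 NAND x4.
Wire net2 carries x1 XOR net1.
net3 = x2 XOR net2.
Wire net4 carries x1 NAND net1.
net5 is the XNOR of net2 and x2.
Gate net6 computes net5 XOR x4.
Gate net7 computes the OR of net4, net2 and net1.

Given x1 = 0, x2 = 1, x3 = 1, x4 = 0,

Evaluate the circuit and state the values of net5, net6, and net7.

net5 = 1, net6 = 1, net7 = 1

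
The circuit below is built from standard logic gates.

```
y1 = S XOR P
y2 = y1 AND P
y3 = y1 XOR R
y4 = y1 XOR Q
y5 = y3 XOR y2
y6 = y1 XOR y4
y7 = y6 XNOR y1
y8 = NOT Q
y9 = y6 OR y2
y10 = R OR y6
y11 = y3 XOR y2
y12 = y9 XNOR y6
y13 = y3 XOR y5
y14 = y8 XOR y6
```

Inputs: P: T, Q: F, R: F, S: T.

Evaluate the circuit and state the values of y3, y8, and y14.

y1 = S XOR P = T XOR T = F
y3 = y1 XOR R = F XOR F = F
y4 = y1 XOR Q = F XOR F = F
y6 = y1 XOR y4 = F XOR F = F
y8 = NOT Q = NOT F = T
y14 = y8 XOR y6 = T XOR F = T

y3 = F, y8 = T, y14 = T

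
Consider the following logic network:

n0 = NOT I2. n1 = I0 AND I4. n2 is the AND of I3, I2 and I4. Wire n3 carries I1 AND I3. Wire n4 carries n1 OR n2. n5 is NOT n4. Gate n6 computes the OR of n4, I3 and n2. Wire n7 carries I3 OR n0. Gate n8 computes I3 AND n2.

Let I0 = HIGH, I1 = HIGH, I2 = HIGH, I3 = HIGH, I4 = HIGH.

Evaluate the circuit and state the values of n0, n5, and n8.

n0 = NOT I2 = NOT HIGH = LOW
n1 = I0 AND I4 = HIGH AND HIGH = HIGH
n2 = I3 AND I2 AND I4 = HIGH AND HIGH AND HIGH = HIGH
n4 = n1 OR n2 = HIGH OR HIGH = HIGH
n5 = NOT n4 = NOT HIGH = LOW
n8 = I3 AND n2 = HIGH AND HIGH = HIGH

n0 = LOW, n5 = LOW, n8 = HIGH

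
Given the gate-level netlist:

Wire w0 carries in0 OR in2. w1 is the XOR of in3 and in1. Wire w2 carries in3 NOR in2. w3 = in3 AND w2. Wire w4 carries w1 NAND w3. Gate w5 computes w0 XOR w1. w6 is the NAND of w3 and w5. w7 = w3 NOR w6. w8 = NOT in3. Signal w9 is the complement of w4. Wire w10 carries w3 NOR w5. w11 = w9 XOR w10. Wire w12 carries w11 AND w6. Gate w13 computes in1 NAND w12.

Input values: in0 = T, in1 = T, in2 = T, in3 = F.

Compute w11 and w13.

w0 = in0 OR in2 = T OR T = T
w1 = in3 XOR in1 = F XOR T = T
w2 = in3 NOR in2 = F NOR T = F
w3 = in3 AND w2 = F AND F = F
w4 = w1 NAND w3 = T NAND F = T
w5 = w0 XOR w1 = T XOR T = F
w6 = w3 NAND w5 = F NAND F = T
w9 = NOT w4 = NOT T = F
w10 = w3 NOR w5 = F NOR F = T
w11 = w9 XOR w10 = F XOR T = T
w12 = w11 AND w6 = T AND T = T
w13 = in1 NAND w12 = T NAND T = F

w11 = T, w13 = F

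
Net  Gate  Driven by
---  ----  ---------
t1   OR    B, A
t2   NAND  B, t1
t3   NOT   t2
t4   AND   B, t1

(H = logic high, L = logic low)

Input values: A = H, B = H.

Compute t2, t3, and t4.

t1 = B OR A = H OR H = H
t2 = B NAND t1 = H NAND H = L
t3 = NOT t2 = NOT L = H
t4 = B AND t1 = H AND H = H

t2 = L; t3 = H; t4 = H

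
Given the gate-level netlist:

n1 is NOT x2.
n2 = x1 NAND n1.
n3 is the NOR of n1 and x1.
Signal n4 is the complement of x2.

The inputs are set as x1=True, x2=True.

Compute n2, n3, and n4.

n1 = NOT x2 = NOT True = False
n2 = x1 NAND n1 = True NAND False = True
n3 = n1 NOR x1 = False NOR True = False
n4 = NOT x2 = NOT True = False

n2 = True  n3 = False  n4 = False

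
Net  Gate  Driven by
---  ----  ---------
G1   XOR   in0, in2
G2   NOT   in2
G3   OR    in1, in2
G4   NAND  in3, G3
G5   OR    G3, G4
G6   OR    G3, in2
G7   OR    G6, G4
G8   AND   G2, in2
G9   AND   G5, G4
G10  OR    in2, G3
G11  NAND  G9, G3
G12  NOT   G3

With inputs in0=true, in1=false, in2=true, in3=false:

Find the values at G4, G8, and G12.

G2 = NOT in2 = NOT true = false
G3 = in1 OR in2 = false OR true = true
G4 = in3 NAND G3 = false NAND true = true
G8 = G2 AND in2 = false AND true = false
G12 = NOT G3 = NOT true = false

G4 = true, G8 = false, G12 = false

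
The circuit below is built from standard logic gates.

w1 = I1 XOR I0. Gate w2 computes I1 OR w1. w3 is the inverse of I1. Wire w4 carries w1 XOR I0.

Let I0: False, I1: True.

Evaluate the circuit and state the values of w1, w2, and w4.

w1 = True, w2 = True, w4 = True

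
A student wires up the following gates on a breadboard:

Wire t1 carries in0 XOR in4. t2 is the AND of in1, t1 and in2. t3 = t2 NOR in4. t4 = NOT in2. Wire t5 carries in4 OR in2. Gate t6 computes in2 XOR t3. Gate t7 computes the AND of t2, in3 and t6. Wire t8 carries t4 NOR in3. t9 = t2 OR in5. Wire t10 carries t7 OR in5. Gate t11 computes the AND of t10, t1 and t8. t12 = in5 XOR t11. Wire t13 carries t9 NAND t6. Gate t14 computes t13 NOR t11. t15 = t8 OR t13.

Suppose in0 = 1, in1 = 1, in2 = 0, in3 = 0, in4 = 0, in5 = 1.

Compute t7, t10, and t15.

t1 = in0 XOR in4 = 1 XOR 0 = 1
t2 = in1 AND t1 AND in2 = 1 AND 1 AND 0 = 0
t3 = t2 NOR in4 = 0 NOR 0 = 1
t4 = NOT in2 = NOT 0 = 1
t6 = in2 XOR t3 = 0 XOR 1 = 1
t7 = t2 AND in3 AND t6 = 0 AND 0 AND 1 = 0
t8 = t4 NOR in3 = 1 NOR 0 = 0
t9 = t2 OR in5 = 0 OR 1 = 1
t10 = t7 OR in5 = 0 OR 1 = 1
t13 = t9 NAND t6 = 1 NAND 1 = 0
t15 = t8 OR t13 = 0 OR 0 = 0

t7 = 0, t10 = 1, t15 = 0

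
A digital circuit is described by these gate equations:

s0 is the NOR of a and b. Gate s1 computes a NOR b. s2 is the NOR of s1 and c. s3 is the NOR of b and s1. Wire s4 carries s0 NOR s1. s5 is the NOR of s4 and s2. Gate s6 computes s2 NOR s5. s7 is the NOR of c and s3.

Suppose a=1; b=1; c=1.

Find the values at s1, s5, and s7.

s1 = 0, s5 = 0, s7 = 0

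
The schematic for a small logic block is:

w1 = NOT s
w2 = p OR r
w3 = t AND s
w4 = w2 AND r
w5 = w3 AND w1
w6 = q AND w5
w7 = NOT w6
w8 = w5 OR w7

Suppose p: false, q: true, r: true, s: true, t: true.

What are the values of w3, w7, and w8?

w1 = NOT s = NOT true = false
w3 = t AND s = true AND true = true
w5 = w3 AND w1 = true AND false = false
w6 = q AND w5 = true AND false = false
w7 = NOT w6 = NOT false = true
w8 = w5 OR w7 = false OR true = true

w3 = true, w7 = true, w8 = true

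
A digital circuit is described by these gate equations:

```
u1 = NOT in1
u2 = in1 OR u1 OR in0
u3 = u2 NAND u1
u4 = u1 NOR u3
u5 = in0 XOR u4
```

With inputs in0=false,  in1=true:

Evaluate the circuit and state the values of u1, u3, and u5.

u1 = false; u3 = true; u5 = false

u1 = NOT in1 = NOT true = false
u2 = in1 OR u1 OR in0 = true OR false OR false = true
u3 = u2 NAND u1 = true NAND false = true
u4 = u1 NOR u3 = false NOR true = false
u5 = in0 XOR u4 = false XOR false = false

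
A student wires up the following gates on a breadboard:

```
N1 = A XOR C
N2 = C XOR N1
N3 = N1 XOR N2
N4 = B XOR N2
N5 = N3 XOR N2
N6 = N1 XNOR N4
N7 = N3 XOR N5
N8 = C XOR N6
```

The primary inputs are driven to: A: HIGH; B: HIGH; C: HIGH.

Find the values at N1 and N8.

N1 = LOW, N8 = LOW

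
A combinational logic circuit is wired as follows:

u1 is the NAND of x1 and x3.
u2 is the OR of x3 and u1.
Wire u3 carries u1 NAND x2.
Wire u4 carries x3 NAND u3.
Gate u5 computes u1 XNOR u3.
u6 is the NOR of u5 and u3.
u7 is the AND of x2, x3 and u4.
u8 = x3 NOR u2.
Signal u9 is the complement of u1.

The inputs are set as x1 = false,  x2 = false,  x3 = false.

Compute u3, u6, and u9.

u3 = true  u6 = false  u9 = false

u1 = x1 NAND x3 = false NAND false = true
u3 = u1 NAND x2 = true NAND false = true
u5 = u1 XNOR u3 = true XNOR true = true
u6 = u5 NOR u3 = true NOR true = false
u9 = NOT u1 = NOT true = false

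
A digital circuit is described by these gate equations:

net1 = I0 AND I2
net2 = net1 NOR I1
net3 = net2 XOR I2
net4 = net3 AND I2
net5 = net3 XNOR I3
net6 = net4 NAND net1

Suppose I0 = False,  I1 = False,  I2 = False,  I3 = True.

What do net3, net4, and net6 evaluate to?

net3 = True, net4 = False, net6 = True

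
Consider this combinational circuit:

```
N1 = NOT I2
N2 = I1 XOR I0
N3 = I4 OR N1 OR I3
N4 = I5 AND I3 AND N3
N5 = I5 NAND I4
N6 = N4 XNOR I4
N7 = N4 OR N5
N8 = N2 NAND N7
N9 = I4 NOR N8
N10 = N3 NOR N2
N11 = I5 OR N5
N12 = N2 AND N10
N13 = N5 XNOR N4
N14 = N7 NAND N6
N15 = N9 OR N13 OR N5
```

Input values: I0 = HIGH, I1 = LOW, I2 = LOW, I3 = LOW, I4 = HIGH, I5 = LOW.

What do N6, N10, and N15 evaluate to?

N6 = LOW, N10 = LOW, N15 = HIGH

N1 = NOT I2 = NOT LOW = HIGH
N2 = I1 XOR I0 = LOW XOR HIGH = HIGH
N3 = I4 OR N1 OR I3 = HIGH OR HIGH OR LOW = HIGH
N4 = I5 AND I3 AND N3 = LOW AND LOW AND HIGH = LOW
N5 = I5 NAND I4 = LOW NAND HIGH = HIGH
N6 = N4 XNOR I4 = LOW XNOR HIGH = LOW
N7 = N4 OR N5 = LOW OR HIGH = HIGH
N8 = N2 NAND N7 = HIGH NAND HIGH = LOW
N9 = I4 NOR N8 = HIGH NOR LOW = LOW
N10 = N3 NOR N2 = HIGH NOR HIGH = LOW
N13 = N5 XNOR N4 = HIGH XNOR LOW = LOW
N15 = N9 OR N13 OR N5 = LOW OR LOW OR HIGH = HIGH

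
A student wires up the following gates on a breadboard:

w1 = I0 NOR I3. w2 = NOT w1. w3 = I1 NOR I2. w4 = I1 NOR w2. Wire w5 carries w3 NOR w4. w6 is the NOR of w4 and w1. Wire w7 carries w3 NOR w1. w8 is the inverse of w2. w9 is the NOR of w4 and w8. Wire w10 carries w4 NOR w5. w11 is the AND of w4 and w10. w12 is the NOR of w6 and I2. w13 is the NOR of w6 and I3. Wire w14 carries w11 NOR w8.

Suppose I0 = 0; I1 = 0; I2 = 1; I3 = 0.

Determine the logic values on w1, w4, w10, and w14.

w1 = I0 NOR I3 = 0 NOR 0 = 1
w2 = NOT w1 = NOT 1 = 0
w3 = I1 NOR I2 = 0 NOR 1 = 0
w4 = I1 NOR w2 = 0 NOR 0 = 1
w5 = w3 NOR w4 = 0 NOR 1 = 0
w8 = NOT w2 = NOT 0 = 1
w10 = w4 NOR w5 = 1 NOR 0 = 0
w11 = w4 AND w10 = 1 AND 0 = 0
w14 = w11 NOR w8 = 0 NOR 1 = 0

w1 = 1, w4 = 1, w10 = 0, w14 = 0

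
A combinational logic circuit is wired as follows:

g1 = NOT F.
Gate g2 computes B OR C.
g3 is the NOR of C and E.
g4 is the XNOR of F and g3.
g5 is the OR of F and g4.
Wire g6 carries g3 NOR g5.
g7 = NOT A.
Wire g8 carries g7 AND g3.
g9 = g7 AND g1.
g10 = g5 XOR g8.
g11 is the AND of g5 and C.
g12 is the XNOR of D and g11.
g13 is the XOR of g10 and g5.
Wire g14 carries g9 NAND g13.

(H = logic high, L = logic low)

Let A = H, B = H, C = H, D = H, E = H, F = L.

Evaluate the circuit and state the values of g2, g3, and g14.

g1 = NOT F = NOT L = H
g2 = B OR C = H OR H = H
g3 = C NOR E = H NOR H = L
g4 = F XNOR g3 = L XNOR L = H
g5 = F OR g4 = L OR H = H
g7 = NOT A = NOT H = L
g8 = g7 AND g3 = L AND L = L
g9 = g7 AND g1 = L AND H = L
g10 = g5 XOR g8 = H XOR L = H
g13 = g10 XOR g5 = H XOR H = L
g14 = g9 NAND g13 = L NAND L = H

g2 = H, g3 = L, g14 = H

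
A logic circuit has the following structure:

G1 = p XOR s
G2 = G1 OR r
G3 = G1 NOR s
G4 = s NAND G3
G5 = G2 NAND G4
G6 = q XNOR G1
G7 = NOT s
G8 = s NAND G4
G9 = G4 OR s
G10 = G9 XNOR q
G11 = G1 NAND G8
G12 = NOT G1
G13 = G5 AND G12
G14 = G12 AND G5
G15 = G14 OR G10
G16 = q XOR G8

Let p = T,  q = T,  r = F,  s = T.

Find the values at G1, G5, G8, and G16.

G1 = F  G5 = T  G8 = F  G16 = T

G1 = p XOR s = T XOR T = F
G2 = G1 OR r = F OR F = F
G3 = G1 NOR s = F NOR T = F
G4 = s NAND G3 = T NAND F = T
G5 = G2 NAND G4 = F NAND T = T
G8 = s NAND G4 = T NAND T = F
G16 = q XOR G8 = T XOR F = T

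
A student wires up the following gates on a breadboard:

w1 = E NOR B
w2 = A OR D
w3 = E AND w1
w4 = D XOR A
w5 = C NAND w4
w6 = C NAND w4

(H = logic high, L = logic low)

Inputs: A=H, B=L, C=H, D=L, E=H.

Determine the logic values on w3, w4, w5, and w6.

w3 = L, w4 = H, w5 = L, w6 = L

w1 = E NOR B = H NOR L = L
w3 = E AND w1 = H AND L = L
w4 = D XOR A = L XOR H = H
w5 = C NAND w4 = H NAND H = L
w6 = C NAND w4 = H NAND H = L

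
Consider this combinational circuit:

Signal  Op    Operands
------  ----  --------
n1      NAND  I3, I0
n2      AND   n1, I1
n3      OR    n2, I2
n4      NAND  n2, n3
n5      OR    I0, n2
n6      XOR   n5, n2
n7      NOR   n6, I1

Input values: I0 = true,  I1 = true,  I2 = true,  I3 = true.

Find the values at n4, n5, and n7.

n4 = true, n5 = true, n7 = false

n1 = I3 NAND I0 = true NAND true = false
n2 = n1 AND I1 = false AND true = false
n3 = n2 OR I2 = false OR true = true
n4 = n2 NAND n3 = false NAND true = true
n5 = I0 OR n2 = true OR false = true
n6 = n5 XOR n2 = true XOR false = true
n7 = n6 NOR I1 = true NOR true = false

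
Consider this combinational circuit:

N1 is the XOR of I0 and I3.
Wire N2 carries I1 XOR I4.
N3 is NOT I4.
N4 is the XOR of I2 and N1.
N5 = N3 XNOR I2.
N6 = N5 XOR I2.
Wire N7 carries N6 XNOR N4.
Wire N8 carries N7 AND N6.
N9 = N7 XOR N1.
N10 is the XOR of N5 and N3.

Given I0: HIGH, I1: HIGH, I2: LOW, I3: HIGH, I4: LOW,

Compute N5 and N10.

N5 = LOW  N10 = HIGH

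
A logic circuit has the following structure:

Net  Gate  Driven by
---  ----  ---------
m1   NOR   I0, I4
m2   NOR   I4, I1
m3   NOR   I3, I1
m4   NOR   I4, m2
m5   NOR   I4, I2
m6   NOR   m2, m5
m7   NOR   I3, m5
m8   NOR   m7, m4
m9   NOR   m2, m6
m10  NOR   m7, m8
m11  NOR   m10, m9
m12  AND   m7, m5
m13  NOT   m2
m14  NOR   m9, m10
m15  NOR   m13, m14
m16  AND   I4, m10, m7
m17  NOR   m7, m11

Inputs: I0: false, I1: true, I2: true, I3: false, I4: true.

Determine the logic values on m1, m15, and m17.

m1 = false, m15 = false, m17 = false

m1 = I0 NOR I4 = false NOR true = false
m2 = I4 NOR I1 = true NOR true = false
m4 = I4 NOR m2 = true NOR false = false
m5 = I4 NOR I2 = true NOR true = false
m6 = m2 NOR m5 = false NOR false = true
m7 = I3 NOR m5 = false NOR false = true
m8 = m7 NOR m4 = true NOR false = false
m9 = m2 NOR m6 = false NOR true = false
m10 = m7 NOR m8 = true NOR false = false
m11 = m10 NOR m9 = false NOR false = true
m13 = NOT m2 = NOT false = true
m14 = m9 NOR m10 = false NOR false = true
m15 = m13 NOR m14 = true NOR true = false
m17 = m7 NOR m11 = true NOR true = false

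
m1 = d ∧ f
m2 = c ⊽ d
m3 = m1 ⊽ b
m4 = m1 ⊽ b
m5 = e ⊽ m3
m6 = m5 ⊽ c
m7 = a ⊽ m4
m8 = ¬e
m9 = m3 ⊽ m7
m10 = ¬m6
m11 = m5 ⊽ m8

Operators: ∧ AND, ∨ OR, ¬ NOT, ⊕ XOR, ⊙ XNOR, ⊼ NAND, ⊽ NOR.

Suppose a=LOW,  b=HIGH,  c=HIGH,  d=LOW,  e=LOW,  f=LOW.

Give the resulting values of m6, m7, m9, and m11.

m6 = LOW  m7 = HIGH  m9 = LOW  m11 = LOW

m1 = d AND f = LOW AND LOW = LOW
m3 = m1 NOR b = LOW NOR HIGH = LOW
m4 = m1 NOR b = LOW NOR HIGH = LOW
m5 = e NOR m3 = LOW NOR LOW = HIGH
m6 = m5 NOR c = HIGH NOR HIGH = LOW
m7 = a NOR m4 = LOW NOR LOW = HIGH
m8 = NOT e = NOT LOW = HIGH
m9 = m3 NOR m7 = LOW NOR HIGH = LOW
m11 = m5 NOR m8 = HIGH NOR HIGH = LOW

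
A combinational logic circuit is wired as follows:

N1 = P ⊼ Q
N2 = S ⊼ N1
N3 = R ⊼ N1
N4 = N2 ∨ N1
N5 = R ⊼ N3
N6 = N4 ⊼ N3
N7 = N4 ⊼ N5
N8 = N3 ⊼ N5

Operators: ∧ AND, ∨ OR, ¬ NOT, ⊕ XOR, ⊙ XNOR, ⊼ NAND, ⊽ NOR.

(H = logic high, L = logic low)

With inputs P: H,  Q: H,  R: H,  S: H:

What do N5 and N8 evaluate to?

N1 = P NAND Q = H NAND H = L
N3 = R NAND N1 = H NAND L = H
N5 = R NAND N3 = H NAND H = L
N8 = N3 NAND N5 = H NAND L = H

N5 = L; N8 = H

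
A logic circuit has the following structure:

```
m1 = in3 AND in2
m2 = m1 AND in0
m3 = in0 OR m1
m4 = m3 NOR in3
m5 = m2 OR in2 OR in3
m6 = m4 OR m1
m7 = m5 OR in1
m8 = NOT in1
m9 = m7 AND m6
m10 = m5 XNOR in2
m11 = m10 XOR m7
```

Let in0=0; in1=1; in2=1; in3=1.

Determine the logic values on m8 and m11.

m8 = 0; m11 = 0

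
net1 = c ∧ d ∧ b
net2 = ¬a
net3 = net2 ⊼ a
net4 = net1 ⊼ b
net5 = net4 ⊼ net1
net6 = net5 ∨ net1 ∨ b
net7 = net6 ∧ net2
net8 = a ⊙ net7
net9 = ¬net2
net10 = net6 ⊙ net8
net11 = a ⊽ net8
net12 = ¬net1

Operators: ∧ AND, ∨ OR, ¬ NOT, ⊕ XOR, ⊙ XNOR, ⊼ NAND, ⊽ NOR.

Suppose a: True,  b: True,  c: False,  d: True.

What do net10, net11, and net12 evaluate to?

net1 = c AND d AND b = False AND True AND True = False
net2 = NOT a = NOT True = False
net4 = net1 NAND b = False NAND True = True
net5 = net4 NAND net1 = True NAND False = True
net6 = net5 OR net1 OR b = True OR False OR True = True
net7 = net6 AND net2 = True AND False = False
net8 = a XNOR net7 = True XNOR False = False
net10 = net6 XNOR net8 = True XNOR False = False
net11 = a NOR net8 = True NOR False = False
net12 = NOT net1 = NOT False = True

net10 = False  net11 = False  net12 = True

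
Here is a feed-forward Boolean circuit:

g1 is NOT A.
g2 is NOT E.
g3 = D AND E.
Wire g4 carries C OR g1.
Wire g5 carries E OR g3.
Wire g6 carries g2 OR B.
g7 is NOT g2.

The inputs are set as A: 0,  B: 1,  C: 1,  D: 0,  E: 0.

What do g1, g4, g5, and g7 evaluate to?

g1 = 1; g4 = 1; g5 = 0; g7 = 0

g1 = NOT A = NOT 0 = 1
g2 = NOT E = NOT 0 = 1
g3 = D AND E = 0 AND 0 = 0
g4 = C OR g1 = 1 OR 1 = 1
g5 = E OR g3 = 0 OR 0 = 0
g7 = NOT g2 = NOT 1 = 0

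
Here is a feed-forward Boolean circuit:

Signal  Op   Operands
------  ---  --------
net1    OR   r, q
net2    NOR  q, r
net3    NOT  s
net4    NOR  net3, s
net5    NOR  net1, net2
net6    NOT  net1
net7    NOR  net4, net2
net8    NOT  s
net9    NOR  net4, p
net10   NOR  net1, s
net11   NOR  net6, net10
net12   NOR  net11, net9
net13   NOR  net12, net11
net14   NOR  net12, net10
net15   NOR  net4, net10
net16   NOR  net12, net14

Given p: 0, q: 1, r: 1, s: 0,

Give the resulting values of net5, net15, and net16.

net5 = 0, net15 = 1, net16 = 0

net1 = r OR q = 1 OR 1 = 1
net2 = q NOR r = 1 NOR 1 = 0
net3 = NOT s = NOT 0 = 1
net4 = net3 NOR s = 1 NOR 0 = 0
net5 = net1 NOR net2 = 1 NOR 0 = 0
net6 = NOT net1 = NOT 1 = 0
net9 = net4 NOR p = 0 NOR 0 = 1
net10 = net1 NOR s = 1 NOR 0 = 0
net11 = net6 NOR net10 = 0 NOR 0 = 1
net12 = net11 NOR net9 = 1 NOR 1 = 0
net14 = net12 NOR net10 = 0 NOR 0 = 1
net15 = net4 NOR net10 = 0 NOR 0 = 1
net16 = net12 NOR net14 = 0 NOR 1 = 0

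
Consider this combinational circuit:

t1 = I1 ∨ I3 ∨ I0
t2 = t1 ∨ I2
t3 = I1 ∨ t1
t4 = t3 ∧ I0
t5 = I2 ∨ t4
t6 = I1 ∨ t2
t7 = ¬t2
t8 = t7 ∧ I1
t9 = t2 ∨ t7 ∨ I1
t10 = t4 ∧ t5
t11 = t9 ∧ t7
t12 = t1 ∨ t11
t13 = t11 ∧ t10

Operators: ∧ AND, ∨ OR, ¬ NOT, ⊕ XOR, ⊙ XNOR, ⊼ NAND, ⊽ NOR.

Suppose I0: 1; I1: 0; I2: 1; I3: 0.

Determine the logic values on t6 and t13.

t6 = 1; t13 = 0

t1 = I1 OR I3 OR I0 = 0 OR 0 OR 1 = 1
t2 = t1 OR I2 = 1 OR 1 = 1
t3 = I1 OR t1 = 0 OR 1 = 1
t4 = t3 AND I0 = 1 AND 1 = 1
t5 = I2 OR t4 = 1 OR 1 = 1
t6 = I1 OR t2 = 0 OR 1 = 1
t7 = NOT t2 = NOT 1 = 0
t9 = t2 OR t7 OR I1 = 1 OR 0 OR 0 = 1
t10 = t4 AND t5 = 1 AND 1 = 1
t11 = t9 AND t7 = 1 AND 0 = 0
t13 = t11 AND t10 = 0 AND 1 = 0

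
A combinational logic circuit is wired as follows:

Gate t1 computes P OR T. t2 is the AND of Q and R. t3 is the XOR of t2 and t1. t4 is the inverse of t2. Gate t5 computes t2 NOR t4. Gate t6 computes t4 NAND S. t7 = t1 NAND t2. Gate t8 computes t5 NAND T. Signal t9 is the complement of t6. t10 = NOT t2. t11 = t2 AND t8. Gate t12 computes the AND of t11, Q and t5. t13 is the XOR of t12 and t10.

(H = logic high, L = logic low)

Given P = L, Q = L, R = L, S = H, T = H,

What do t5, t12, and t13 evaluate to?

t5 = L, t12 = L, t13 = H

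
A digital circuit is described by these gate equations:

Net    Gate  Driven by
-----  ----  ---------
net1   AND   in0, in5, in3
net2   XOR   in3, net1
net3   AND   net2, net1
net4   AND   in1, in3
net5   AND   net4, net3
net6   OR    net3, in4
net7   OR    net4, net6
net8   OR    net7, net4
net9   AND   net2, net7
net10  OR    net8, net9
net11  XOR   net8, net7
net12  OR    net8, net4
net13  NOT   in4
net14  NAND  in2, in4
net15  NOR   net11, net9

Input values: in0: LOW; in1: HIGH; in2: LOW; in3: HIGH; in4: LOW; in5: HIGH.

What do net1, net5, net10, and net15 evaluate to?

net1 = LOW  net5 = LOW  net10 = HIGH  net15 = LOW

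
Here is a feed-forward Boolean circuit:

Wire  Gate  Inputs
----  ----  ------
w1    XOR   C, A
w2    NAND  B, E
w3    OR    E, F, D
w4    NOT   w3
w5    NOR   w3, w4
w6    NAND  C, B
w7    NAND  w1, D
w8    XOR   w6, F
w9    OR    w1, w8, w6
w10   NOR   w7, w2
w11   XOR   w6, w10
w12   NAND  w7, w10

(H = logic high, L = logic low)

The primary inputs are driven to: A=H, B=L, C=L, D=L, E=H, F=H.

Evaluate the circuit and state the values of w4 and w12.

w1 = C XOR A = L XOR H = H
w2 = B NAND E = L NAND H = H
w3 = E OR F OR D = H OR H OR L = H
w4 = NOT w3 = NOT H = L
w7 = w1 NAND D = H NAND L = H
w10 = w7 NOR w2 = H NOR H = L
w12 = w7 NAND w10 = H NAND L = H

w4 = L  w12 = H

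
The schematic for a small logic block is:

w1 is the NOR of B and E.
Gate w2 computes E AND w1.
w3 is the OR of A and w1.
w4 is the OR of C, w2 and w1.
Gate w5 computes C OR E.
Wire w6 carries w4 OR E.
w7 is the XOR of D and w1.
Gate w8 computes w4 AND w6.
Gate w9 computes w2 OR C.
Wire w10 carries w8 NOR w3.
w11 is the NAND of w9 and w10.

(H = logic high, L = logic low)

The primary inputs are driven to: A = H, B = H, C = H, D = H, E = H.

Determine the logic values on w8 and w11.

w1 = B NOR E = H NOR H = L
w2 = E AND w1 = H AND L = L
w3 = A OR w1 = H OR L = H
w4 = C OR w2 OR w1 = H OR L OR L = H
w6 = w4 OR E = H OR H = H
w8 = w4 AND w6 = H AND H = H
w9 = w2 OR C = L OR H = H
w10 = w8 NOR w3 = H NOR H = L
w11 = w9 NAND w10 = H NAND L = H

w8 = H, w11 = H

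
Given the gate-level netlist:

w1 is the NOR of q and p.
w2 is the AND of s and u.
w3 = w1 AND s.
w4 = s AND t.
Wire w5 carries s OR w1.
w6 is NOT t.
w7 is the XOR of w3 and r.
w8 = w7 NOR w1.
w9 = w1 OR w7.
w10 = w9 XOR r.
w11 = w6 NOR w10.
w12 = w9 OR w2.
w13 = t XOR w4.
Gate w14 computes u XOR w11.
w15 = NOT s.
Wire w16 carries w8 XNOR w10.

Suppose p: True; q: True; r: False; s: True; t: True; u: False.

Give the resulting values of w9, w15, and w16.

w9 = False  w15 = False  w16 = False

w1 = q NOR p = True NOR True = False
w3 = w1 AND s = False AND True = False
w7 = w3 XOR r = False XOR False = False
w8 = w7 NOR w1 = False NOR False = True
w9 = w1 OR w7 = False OR False = False
w10 = w9 XOR r = False XOR False = False
w15 = NOT s = NOT True = False
w16 = w8 XNOR w10 = True XNOR False = False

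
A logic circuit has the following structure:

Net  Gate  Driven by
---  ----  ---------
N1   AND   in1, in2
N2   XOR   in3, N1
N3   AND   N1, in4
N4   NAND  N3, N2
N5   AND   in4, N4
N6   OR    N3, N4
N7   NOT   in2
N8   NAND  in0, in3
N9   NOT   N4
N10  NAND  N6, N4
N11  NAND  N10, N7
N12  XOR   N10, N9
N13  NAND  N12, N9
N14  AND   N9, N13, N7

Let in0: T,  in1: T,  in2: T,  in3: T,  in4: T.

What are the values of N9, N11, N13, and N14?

N9 = F  N11 = T  N13 = T  N14 = F

N1 = in1 AND in2 = T AND T = T
N2 = in3 XOR N1 = T XOR T = F
N3 = N1 AND in4 = T AND T = T
N4 = N3 NAND N2 = T NAND F = T
N6 = N3 OR N4 = T OR T = T
N7 = NOT in2 = NOT T = F
N9 = NOT N4 = NOT T = F
N10 = N6 NAND N4 = T NAND T = F
N11 = N10 NAND N7 = F NAND F = T
N12 = N10 XOR N9 = F XOR F = F
N13 = N12 NAND N9 = F NAND F = T
N14 = N9 AND N13 AND N7 = F AND T AND F = F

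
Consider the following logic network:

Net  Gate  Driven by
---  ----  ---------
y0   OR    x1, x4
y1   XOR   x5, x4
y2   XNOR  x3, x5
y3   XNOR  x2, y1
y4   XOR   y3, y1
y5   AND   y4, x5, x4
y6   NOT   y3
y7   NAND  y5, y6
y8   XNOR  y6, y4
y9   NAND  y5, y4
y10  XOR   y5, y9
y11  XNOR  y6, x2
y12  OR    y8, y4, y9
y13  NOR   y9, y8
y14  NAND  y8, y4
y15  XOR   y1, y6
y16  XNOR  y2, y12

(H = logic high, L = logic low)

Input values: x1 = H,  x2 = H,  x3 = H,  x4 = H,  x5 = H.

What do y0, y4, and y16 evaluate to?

y0 = H, y4 = L, y16 = H

y0 = x1 OR x4 = H OR H = H
y1 = x5 XOR x4 = H XOR H = L
y2 = x3 XNOR x5 = H XNOR H = H
y3 = x2 XNOR y1 = H XNOR L = L
y4 = y3 XOR y1 = L XOR L = L
y5 = y4 AND x5 AND x4 = L AND H AND H = L
y6 = NOT y3 = NOT L = H
y8 = y6 XNOR y4 = H XNOR L = L
y9 = y5 NAND y4 = L NAND L = H
y12 = y8 OR y4 OR y9 = L OR L OR H = H
y16 = y2 XNOR y12 = H XNOR H = H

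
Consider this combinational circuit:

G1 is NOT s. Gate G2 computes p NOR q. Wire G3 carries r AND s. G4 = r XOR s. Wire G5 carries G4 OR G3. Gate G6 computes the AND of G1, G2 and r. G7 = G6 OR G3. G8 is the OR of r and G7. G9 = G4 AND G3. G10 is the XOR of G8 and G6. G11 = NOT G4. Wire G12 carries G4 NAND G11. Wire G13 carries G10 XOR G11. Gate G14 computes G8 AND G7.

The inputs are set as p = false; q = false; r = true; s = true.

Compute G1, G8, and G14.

G1 = NOT s = NOT true = false
G2 = p NOR q = false NOR false = true
G3 = r AND s = true AND true = true
G6 = G1 AND G2 AND r = false AND true AND true = false
G7 = G6 OR G3 = false OR true = true
G8 = r OR G7 = true OR true = true
G14 = G8 AND G7 = true AND true = true

G1 = false, G8 = true, G14 = true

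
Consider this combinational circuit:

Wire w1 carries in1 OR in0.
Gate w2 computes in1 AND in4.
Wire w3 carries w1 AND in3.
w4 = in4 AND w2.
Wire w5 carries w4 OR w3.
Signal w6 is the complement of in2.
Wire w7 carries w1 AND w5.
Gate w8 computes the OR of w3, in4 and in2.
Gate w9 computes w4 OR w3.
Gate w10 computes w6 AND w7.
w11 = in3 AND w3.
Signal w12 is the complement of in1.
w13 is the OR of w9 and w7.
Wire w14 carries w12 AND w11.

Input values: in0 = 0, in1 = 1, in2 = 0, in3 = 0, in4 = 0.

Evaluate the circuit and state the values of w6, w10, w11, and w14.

w1 = in1 OR in0 = 1 OR 0 = 1
w2 = in1 AND in4 = 1 AND 0 = 0
w3 = w1 AND in3 = 1 AND 0 = 0
w4 = in4 AND w2 = 0 AND 0 = 0
w5 = w4 OR w3 = 0 OR 0 = 0
w6 = NOT in2 = NOT 0 = 1
w7 = w1 AND w5 = 1 AND 0 = 0
w10 = w6 AND w7 = 1 AND 0 = 0
w11 = in3 AND w3 = 0 AND 0 = 0
w12 = NOT in1 = NOT 1 = 0
w14 = w12 AND w11 = 0 AND 0 = 0

w6 = 1, w10 = 0, w11 = 0, w14 = 0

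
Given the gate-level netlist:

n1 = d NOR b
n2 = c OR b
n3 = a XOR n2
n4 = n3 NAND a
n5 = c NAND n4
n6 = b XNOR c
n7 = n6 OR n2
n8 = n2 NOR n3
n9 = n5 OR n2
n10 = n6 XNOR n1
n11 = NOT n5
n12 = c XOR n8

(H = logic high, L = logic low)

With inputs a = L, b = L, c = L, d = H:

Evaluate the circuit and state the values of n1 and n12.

n1 = L; n12 = H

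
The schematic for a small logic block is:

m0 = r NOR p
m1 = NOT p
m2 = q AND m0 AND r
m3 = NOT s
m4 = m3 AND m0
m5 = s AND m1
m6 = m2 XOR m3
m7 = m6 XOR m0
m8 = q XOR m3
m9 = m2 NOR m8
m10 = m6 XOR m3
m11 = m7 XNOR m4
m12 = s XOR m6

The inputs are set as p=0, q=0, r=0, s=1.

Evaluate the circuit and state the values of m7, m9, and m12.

m0 = r NOR p = 0 NOR 0 = 1
m2 = q AND m0 AND r = 0 AND 1 AND 0 = 0
m3 = NOT s = NOT 1 = 0
m6 = m2 XOR m3 = 0 XOR 0 = 0
m7 = m6 XOR m0 = 0 XOR 1 = 1
m8 = q XOR m3 = 0 XOR 0 = 0
m9 = m2 NOR m8 = 0 NOR 0 = 1
m12 = s XOR m6 = 1 XOR 0 = 1

m7 = 1  m9 = 1  m12 = 1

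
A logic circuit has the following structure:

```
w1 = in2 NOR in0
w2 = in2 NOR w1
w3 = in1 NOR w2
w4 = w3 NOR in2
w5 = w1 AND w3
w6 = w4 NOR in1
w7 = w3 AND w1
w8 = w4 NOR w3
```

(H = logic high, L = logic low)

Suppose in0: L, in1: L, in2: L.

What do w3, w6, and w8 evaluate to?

w1 = in2 NOR in0 = L NOR L = H
w2 = in2 NOR w1 = L NOR H = L
w3 = in1 NOR w2 = L NOR L = H
w4 = w3 NOR in2 = H NOR L = L
w6 = w4 NOR in1 = L NOR L = H
w8 = w4 NOR w3 = L NOR H = L

w3 = H; w6 = H; w8 = L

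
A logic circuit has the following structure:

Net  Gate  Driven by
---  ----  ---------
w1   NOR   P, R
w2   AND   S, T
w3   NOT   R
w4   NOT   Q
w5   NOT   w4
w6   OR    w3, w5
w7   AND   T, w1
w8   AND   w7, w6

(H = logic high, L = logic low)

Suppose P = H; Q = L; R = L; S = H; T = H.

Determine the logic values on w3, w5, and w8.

w3 = H, w5 = L, w8 = L

w1 = P NOR R = H NOR L = L
w3 = NOT R = NOT L = H
w4 = NOT Q = NOT L = H
w5 = NOT w4 = NOT H = L
w6 = w3 OR w5 = H OR L = H
w7 = T AND w1 = H AND L = L
w8 = w7 AND w6 = L AND H = L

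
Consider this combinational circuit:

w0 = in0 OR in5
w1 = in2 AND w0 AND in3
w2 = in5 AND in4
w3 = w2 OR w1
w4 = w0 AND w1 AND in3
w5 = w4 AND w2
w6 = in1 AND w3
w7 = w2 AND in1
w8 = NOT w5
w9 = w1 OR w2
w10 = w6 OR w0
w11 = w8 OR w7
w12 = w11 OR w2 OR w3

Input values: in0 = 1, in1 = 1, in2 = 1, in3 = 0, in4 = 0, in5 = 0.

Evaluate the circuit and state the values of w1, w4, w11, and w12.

w1 = 0, w4 = 0, w11 = 1, w12 = 1

w0 = in0 OR in5 = 1 OR 0 = 1
w1 = in2 AND w0 AND in3 = 1 AND 1 AND 0 = 0
w2 = in5 AND in4 = 0 AND 0 = 0
w3 = w2 OR w1 = 0 OR 0 = 0
w4 = w0 AND w1 AND in3 = 1 AND 0 AND 0 = 0
w5 = w4 AND w2 = 0 AND 0 = 0
w7 = w2 AND in1 = 0 AND 1 = 0
w8 = NOT w5 = NOT 0 = 1
w11 = w8 OR w7 = 1 OR 0 = 1
w12 = w11 OR w2 OR w3 = 1 OR 0 OR 0 = 1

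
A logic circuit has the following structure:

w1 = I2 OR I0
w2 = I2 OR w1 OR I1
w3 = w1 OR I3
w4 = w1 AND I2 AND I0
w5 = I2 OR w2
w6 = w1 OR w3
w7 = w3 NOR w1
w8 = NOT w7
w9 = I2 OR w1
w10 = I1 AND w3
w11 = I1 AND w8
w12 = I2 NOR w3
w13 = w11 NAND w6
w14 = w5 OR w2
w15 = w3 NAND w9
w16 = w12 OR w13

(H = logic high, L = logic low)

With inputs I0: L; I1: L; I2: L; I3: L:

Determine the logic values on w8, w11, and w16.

w1 = I2 OR I0 = L OR L = L
w3 = w1 OR I3 = L OR L = L
w6 = w1 OR w3 = L OR L = L
w7 = w3 NOR w1 = L NOR L = H
w8 = NOT w7 = NOT H = L
w11 = I1 AND w8 = L AND L = L
w12 = I2 NOR w3 = L NOR L = H
w13 = w11 NAND w6 = L NAND L = H
w16 = w12 OR w13 = H OR H = H

w8 = L, w11 = L, w16 = H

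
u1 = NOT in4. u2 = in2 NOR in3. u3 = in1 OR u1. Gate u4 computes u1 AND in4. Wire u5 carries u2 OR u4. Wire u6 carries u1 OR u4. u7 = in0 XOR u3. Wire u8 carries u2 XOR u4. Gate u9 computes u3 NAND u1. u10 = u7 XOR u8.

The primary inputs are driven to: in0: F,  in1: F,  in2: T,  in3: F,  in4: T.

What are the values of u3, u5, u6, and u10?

u3 = F  u5 = F  u6 = F  u10 = F

u1 = NOT in4 = NOT T = F
u2 = in2 NOR in3 = T NOR F = F
u3 = in1 OR u1 = F OR F = F
u4 = u1 AND in4 = F AND T = F
u5 = u2 OR u4 = F OR F = F
u6 = u1 OR u4 = F OR F = F
u7 = in0 XOR u3 = F XOR F = F
u8 = u2 XOR u4 = F XOR F = F
u10 = u7 XOR u8 = F XOR F = F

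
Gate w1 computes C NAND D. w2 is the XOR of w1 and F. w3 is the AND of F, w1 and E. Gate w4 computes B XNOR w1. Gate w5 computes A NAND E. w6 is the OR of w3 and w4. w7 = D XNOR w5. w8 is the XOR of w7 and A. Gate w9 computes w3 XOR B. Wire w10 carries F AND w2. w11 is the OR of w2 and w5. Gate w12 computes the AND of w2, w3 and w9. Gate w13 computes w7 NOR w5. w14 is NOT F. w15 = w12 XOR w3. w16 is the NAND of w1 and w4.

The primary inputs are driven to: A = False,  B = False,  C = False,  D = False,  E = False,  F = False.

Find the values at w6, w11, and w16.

w6 = False, w11 = True, w16 = True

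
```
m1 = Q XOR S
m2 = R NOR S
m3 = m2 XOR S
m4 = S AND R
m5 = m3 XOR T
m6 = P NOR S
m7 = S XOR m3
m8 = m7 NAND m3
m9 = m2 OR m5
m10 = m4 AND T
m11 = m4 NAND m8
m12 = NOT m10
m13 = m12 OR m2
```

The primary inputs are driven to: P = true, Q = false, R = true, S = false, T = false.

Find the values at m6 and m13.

m2 = R NOR S = true NOR false = false
m4 = S AND R = false AND true = false
m6 = P NOR S = true NOR false = false
m10 = m4 AND T = false AND false = false
m12 = NOT m10 = NOT false = true
m13 = m12 OR m2 = true OR false = true

m6 = false, m13 = true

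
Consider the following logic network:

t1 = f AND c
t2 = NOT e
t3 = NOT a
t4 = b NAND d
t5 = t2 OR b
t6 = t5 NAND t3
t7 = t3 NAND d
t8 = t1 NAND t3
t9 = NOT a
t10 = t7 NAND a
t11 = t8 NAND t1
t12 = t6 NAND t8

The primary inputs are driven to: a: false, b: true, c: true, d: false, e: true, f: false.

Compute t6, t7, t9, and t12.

t6 = false; t7 = true; t9 = true; t12 = true

t1 = f AND c = false AND true = false
t2 = NOT e = NOT true = false
t3 = NOT a = NOT false = true
t5 = t2 OR b = false OR true = true
t6 = t5 NAND t3 = true NAND true = false
t7 = t3 NAND d = true NAND false = true
t8 = t1 NAND t3 = false NAND true = true
t9 = NOT a = NOT false = true
t12 = t6 NAND t8 = false NAND true = true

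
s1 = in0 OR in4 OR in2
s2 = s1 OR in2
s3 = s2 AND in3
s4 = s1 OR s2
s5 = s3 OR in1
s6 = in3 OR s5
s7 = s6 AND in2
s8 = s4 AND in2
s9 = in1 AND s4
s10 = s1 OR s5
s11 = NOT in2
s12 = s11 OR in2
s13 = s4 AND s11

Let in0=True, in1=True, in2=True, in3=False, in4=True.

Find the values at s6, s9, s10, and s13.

s6 = True, s9 = True, s10 = True, s13 = False

s1 = in0 OR in4 OR in2 = True OR True OR True = True
s2 = s1 OR in2 = True OR True = True
s3 = s2 AND in3 = True AND False = False
s4 = s1 OR s2 = True OR True = True
s5 = s3 OR in1 = False OR True = True
s6 = in3 OR s5 = False OR True = True
s9 = in1 AND s4 = True AND True = True
s10 = s1 OR s5 = True OR True = True
s11 = NOT in2 = NOT True = False
s13 = s4 AND s11 = True AND False = False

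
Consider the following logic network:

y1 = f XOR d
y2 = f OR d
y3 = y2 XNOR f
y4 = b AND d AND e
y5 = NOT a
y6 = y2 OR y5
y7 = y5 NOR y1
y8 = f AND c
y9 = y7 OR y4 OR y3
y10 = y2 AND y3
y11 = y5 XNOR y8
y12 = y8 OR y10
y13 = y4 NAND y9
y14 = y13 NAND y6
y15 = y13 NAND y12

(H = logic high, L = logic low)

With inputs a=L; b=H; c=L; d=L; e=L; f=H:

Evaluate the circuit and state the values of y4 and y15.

y1 = f XOR d = H XOR L = H
y2 = f OR d = H OR L = H
y3 = y2 XNOR f = H XNOR H = H
y4 = b AND d AND e = H AND L AND L = L
y5 = NOT a = NOT L = H
y7 = y5 NOR y1 = H NOR H = L
y8 = f AND c = H AND L = L
y9 = y7 OR y4 OR y3 = L OR L OR H = H
y10 = y2 AND y3 = H AND H = H
y12 = y8 OR y10 = L OR H = H
y13 = y4 NAND y9 = L NAND H = H
y15 = y13 NAND y12 = H NAND H = L

y4 = L  y15 = L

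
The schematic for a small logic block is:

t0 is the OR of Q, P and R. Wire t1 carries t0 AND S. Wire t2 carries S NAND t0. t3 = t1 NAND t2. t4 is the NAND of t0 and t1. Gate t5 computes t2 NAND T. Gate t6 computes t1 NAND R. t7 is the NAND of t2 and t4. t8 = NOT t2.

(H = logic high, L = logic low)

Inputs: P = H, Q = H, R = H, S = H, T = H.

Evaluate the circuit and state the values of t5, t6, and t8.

t0 = Q OR P OR R = H OR H OR H = H
t1 = t0 AND S = H AND H = H
t2 = S NAND t0 = H NAND H = L
t5 = t2 NAND T = L NAND H = H
t6 = t1 NAND R = H NAND H = L
t8 = NOT t2 = NOT L = H

t5 = H, t6 = L, t8 = H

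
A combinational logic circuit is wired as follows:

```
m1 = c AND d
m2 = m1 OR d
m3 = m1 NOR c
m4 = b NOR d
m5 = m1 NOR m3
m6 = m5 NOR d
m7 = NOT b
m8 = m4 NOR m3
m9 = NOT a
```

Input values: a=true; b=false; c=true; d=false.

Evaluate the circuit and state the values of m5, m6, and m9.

m1 = c AND d = true AND false = false
m3 = m1 NOR c = false NOR true = false
m5 = m1 NOR m3 = false NOR false = true
m6 = m5 NOR d = true NOR false = false
m9 = NOT a = NOT true = false

m5 = true; m6 = false; m9 = false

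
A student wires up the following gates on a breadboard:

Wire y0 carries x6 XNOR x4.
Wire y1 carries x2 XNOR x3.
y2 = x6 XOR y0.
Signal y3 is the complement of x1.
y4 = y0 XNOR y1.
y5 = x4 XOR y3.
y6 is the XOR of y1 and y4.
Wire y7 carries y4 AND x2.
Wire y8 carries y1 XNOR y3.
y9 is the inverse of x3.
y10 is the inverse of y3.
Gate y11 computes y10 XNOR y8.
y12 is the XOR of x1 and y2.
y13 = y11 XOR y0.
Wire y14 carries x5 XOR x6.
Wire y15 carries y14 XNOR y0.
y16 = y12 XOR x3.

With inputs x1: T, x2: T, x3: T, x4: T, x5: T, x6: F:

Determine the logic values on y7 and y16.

y7 = F; y16 = F

y0 = x6 XNOR x4 = F XNOR T = F
y1 = x2 XNOR x3 = T XNOR T = T
y2 = x6 XOR y0 = F XOR F = F
y4 = y0 XNOR y1 = F XNOR T = F
y7 = y4 AND x2 = F AND T = F
y12 = x1 XOR y2 = T XOR F = T
y16 = y12 XOR x3 = T XOR T = F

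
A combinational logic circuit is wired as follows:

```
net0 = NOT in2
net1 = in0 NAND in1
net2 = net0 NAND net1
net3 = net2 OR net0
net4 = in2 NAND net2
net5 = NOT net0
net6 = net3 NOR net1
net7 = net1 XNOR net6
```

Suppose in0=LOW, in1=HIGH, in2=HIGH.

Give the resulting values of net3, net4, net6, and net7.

net3 = HIGH; net4 = LOW; net6 = LOW; net7 = LOW

net0 = NOT in2 = NOT HIGH = LOW
net1 = in0 NAND in1 = LOW NAND HIGH = HIGH
net2 = net0 NAND net1 = LOW NAND HIGH = HIGH
net3 = net2 OR net0 = HIGH OR LOW = HIGH
net4 = in2 NAND net2 = HIGH NAND HIGH = LOW
net6 = net3 NOR net1 = HIGH NOR HIGH = LOW
net7 = net1 XNOR net6 = HIGH XNOR LOW = LOW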